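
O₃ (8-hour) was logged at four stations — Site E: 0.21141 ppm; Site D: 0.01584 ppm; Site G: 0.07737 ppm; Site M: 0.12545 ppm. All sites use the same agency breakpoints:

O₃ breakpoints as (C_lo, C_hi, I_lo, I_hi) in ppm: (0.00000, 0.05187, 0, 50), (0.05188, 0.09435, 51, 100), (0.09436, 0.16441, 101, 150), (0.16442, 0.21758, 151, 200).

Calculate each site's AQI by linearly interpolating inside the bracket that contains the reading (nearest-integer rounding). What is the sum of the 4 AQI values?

Site E: 0.21141 ∈ [0.16442, 0.21758] ↔ index [151, 200].
151 + (0.21141−0.16442)·(200−151)/(0.21758−0.16442) = 151 + 0.04699·49/0.05316 ≈ 194.31, so AQI = 194.
Site D: 0.01584 lies in 0.00000–0.05187, so I_lo=0, I_hi=50, C_lo=0.00000, C_hi=0.05187.
(50−0)/(0.05187−0.00000) × (0.01584−0.00000) + 0 = 50/0.05187 × 0.01584 + 0 ≈ 15.27 → 15.
Site G 0.07737: bracket 0.05188–0.09435 → index 51–100; slope 49/0.04247, offset 0.02549.
AQI = 51 + 49/0.04247·0.02549 ≈ 80.41 ⇒ 80.
Site M 0.12545: bracket 0.09436–0.16441 → index 101–150; slope 49/0.07005, offset 0.03109.
AQI = 101 + 49/0.07005·0.03109 ≈ 122.75 ⇒ 123.
AQIs: Site E=194, Site D=15, Site G=80, Site M=123. Sum = 194 + 15 + 80 + 123 = 412.

412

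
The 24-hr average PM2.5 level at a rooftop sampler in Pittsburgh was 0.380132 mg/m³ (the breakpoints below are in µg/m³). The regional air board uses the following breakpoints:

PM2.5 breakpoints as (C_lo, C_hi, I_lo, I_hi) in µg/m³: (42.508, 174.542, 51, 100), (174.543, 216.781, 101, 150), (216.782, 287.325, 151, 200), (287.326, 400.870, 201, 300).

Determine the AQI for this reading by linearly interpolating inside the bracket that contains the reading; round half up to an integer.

282

Convert: 0.380132 mg/m³ = 380.132 µg/m³.
PM2.5: 380.132 lies in 287.326–400.870, so I_lo=201, I_hi=300, C_lo=287.326, C_hi=400.870.
(300−201)/(400.870−287.326) × (380.132−287.326) + 201 = 99/113.544 × 92.806 + 201 ≈ 281.92 → 282.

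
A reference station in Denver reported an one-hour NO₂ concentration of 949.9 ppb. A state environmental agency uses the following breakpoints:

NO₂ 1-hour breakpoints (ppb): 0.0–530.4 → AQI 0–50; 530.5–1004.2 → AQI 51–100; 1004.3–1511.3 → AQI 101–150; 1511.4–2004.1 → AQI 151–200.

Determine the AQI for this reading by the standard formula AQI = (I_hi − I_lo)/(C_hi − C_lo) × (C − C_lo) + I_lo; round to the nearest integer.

94

NO₂: 949.9 ∈ [530.5, 1004.2] ↔ index [51, 100].
51 + (949.9−530.5)·(100−51)/(1004.2−530.5) = 51 + 419.4·49/473.7 ≈ 94.38, so AQI = 94.
AQI 94 falls in the Moderate category.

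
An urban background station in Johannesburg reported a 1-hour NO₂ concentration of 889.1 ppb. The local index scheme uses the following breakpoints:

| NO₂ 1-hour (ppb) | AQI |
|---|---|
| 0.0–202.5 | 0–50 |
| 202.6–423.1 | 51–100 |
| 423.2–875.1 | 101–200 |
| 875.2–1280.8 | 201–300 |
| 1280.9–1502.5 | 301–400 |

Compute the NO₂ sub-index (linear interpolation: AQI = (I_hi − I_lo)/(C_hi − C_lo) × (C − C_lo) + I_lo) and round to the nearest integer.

NO₂: row 875.2–1280.8 (AQI 201–300). (300−201)·(889.1−875.2)/(1280.8−875.2) + 201 = 99·13.9/405.6 + 201 ≈ 204.39 → 204.

204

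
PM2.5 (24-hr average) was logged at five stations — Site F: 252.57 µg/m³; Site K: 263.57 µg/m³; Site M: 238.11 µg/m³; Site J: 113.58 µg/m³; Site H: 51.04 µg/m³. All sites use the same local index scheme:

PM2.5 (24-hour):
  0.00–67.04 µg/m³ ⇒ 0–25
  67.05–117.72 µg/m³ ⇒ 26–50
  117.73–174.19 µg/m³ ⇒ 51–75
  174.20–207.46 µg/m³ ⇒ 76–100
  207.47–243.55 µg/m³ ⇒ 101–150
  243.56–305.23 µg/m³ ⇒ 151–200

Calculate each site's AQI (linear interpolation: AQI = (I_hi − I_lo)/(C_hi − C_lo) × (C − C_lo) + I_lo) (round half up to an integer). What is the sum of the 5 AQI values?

535

Site F: 252.57 lies in 243.56–305.23, so I_lo=151, I_hi=200, C_lo=243.56, C_hi=305.23.
(200−151)/(305.23−243.56) × (252.57−243.56) + 151 = 49/61.67 × 9.01 + 151 ≈ 158.16 → 158.
Site K 263.57: bracket 243.56–305.23 → index 151–200; slope 49/61.67, offset 20.01.
AQI = 151 + 49/61.67·20.01 ≈ 166.90 ⇒ 167.
Site M 238.11: bracket 207.47–243.55 → index 101–150; slope 49/36.08, offset 30.64.
AQI = 101 + 49/36.08·30.64 ≈ 142.61 ⇒ 143.
Site J: row 67.05–117.72 (AQI 26–50). (50−26)·(113.58−67.05)/(117.72−67.05) + 26 = 24·46.53/50.67 + 26 ≈ 48.04 → 48.
Site H: 51.04 lies in 0.00–67.04, so I_lo=0, I_hi=25, C_lo=0.00, C_hi=67.04.
(25−0)/(67.04−0.00) × (51.04−0.00) + 0 = 25/67.04 × 51.04 + 0 ≈ 19.03 → 19.
AQIs: Site F=158, Site K=167, Site M=143, Site J=48, Site H=19. Sum = 158 + 167 + 143 + 48 + 19 = 535.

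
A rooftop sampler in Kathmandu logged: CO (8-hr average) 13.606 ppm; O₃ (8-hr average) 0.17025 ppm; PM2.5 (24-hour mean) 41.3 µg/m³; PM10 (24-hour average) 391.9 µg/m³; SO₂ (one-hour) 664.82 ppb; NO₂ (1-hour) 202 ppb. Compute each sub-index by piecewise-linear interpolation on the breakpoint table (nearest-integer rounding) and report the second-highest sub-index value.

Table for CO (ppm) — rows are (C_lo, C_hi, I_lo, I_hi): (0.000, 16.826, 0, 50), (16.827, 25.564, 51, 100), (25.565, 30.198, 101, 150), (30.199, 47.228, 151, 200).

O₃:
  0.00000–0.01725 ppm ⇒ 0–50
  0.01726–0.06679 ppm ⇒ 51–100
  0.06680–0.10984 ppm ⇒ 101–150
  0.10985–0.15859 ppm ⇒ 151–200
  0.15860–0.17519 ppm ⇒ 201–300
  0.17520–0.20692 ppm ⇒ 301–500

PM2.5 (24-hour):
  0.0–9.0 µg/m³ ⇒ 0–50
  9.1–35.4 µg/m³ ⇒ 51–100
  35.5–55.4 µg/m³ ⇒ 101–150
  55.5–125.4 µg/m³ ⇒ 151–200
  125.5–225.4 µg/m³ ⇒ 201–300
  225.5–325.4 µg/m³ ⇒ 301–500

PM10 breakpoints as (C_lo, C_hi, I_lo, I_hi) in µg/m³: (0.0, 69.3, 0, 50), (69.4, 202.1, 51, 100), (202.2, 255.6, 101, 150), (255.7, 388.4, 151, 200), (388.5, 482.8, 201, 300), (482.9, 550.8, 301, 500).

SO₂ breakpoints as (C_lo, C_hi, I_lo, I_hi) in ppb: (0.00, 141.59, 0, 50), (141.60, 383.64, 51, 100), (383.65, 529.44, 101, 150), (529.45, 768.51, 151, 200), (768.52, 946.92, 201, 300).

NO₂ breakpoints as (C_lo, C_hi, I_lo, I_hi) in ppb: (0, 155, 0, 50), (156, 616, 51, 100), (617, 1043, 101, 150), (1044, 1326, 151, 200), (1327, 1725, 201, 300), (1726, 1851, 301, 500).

205

CO: 13.606 lies in 0.000–16.826, so I_lo=0, I_hi=50, C_lo=0.000, C_hi=16.826.
(50−0)/(16.826−0.000) × (13.606−0.000) + 0 = 50/16.826 × 13.606 + 0 ≈ 40.43 → 40.
O₃: 0.17025 lies in 0.15860–0.17519, so I_lo=201, I_hi=300, C_lo=0.15860, C_hi=0.17519.
(300−201)/(0.17519−0.15860) × (0.17025−0.15860) + 201 = 99/0.01659 × 0.01165 + 201 ≈ 270.52 → 271.
PM2.5: row 35.5–55.4 (AQI 101–150). (150−101)·(41.3−35.5)/(55.4−35.5) + 101 = 49·5.8/19.9 + 101 ≈ 115.28 → 115.
PM10: 391.9 lies in 388.5–482.8, so I_lo=201, I_hi=300, C_lo=388.5, C_hi=482.8.
(300−201)/(482.8−388.5) × (391.9−388.5) + 201 = 99/94.3 × 3.4 + 201 ≈ 204.57 → 205.
SO₂: 664.82 lies in 529.45–768.51, so I_lo=151, I_hi=200, C_lo=529.45, C_hi=768.51.
(200−151)/(768.51−529.45) × (664.82−529.45) + 151 = 49/239.06 × 135.37 + 151 ≈ 178.75 → 179.
NO₂: row 156–616 (AQI 51–100). (100−51)·(202−156)/(616−156) + 51 = 49·46/460 + 51 ≈ 55.90 → 56.
Sub-indices: CO→40, O₃→271, PM2.5→115, PM10→205, SO₂→179, NO₂→56. Ranked high→low: 271, 205, 179, 115, 56, 40. Second-highest sub-index = 205.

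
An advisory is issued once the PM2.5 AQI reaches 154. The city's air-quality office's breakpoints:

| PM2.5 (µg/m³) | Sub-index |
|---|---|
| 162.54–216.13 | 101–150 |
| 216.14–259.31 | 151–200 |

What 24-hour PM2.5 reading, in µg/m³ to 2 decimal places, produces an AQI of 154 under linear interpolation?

218.78

AQI 154 lies in the 151–200 band, which corresponds to 216.14–259.31 µg/m³.
C = 216.14 + (154−151)×(259.31−216.14)/(200−151) = 216.14 + 3×43.17/49 ≈ 218.7831 µg/m³ → 218.78 µg/m³ to 2 dp.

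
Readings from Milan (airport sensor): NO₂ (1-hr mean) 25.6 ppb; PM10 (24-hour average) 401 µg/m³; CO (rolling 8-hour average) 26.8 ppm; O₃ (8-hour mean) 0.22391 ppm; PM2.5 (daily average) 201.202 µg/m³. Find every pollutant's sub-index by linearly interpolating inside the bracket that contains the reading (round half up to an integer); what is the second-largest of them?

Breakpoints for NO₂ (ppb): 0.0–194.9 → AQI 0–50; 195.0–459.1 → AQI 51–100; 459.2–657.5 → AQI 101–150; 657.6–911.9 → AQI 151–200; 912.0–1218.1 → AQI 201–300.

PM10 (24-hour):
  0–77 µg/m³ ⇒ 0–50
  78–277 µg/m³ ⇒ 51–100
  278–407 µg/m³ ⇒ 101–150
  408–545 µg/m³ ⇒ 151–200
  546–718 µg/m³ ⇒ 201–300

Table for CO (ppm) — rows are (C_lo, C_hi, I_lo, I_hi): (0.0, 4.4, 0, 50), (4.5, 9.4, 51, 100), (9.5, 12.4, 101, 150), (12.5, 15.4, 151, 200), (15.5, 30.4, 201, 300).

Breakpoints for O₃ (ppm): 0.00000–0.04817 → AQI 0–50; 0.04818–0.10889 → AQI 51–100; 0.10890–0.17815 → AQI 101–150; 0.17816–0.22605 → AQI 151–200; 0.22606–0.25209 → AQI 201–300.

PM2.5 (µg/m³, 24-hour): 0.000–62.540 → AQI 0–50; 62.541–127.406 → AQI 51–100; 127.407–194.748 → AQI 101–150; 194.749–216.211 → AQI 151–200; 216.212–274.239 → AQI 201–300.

NO₂: 25.6 lies in 0.0–194.9, so I_lo=0, I_hi=50, C_lo=0.0, C_hi=194.9.
(50−0)/(194.9−0.0) × (25.6−0.0) + 0 = 50/194.9 × 25.6 + 0 ≈ 6.57 → 7.
PM10 401: bracket 278–407 → index 101–150; slope 49/129, offset 123.
AQI = 101 + 49/129·123 ≈ 147.72 ⇒ 148.
CO: 26.8 ∈ [15.5, 30.4] ↔ index [201, 300].
201 + (26.8−15.5)·(300−201)/(30.4−15.5) = 201 + 11.3·99/14.9 ≈ 276.08, so AQI = 276.
O₃ 0.22391: bracket 0.17816–0.22605 → index 151–200; slope 49/0.04789, offset 0.04575.
AQI = 151 + 49/0.04789·0.04575 ≈ 197.81 ⇒ 198.
PM2.5: row 194.749–216.211 (AQI 151–200). (200−151)·(201.202−194.749)/(216.211−194.749) + 151 = 49·6.453/21.462 + 151 ≈ 165.73 → 166.
Sub-indices: NO₂→7, PM10→148, CO→276, O₃→198, PM2.5→166. Ranked high→low: 276, 198, 166, 148, 7. Second-highest sub-index = 198.

198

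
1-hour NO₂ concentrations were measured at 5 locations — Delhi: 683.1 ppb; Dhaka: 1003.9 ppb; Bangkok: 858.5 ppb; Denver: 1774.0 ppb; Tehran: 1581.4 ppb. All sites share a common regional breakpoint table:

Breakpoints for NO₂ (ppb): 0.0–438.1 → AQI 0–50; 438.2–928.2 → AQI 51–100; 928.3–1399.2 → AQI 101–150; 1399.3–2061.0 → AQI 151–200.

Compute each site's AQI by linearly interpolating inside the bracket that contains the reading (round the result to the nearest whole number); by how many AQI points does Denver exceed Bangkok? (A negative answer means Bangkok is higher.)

Delhi: 683.1 lies in 438.2–928.2, so I_lo=51, I_hi=100, C_lo=438.2, C_hi=928.2.
(100−51)/(928.2−438.2) × (683.1−438.2) + 51 = 49/490.0 × 244.9 + 51 ≈ 75.49 → 75.
Dhaka: 1003.9 lies in 928.3–1399.2, so I_lo=101, I_hi=150, C_lo=928.3, C_hi=1399.2.
(150−101)/(1399.2−928.3) × (1003.9−928.3) + 101 = 49/470.9 × 75.6 + 101 ≈ 108.87 → 109.
Bangkok: 858.5 lies in 438.2–928.2, so I_lo=51, I_hi=100, C_lo=438.2, C_hi=928.2.
(100−51)/(928.2−438.2) × (858.5−438.2) + 51 = 49/490.0 × 420.3 + 51 ≈ 93.03 → 93.
Denver: 1774.0 lies in 1399.3–2061.0, so I_lo=151, I_hi=200, C_lo=1399.3, C_hi=2061.0.
(200−151)/(2061.0−1399.3) × (1774.0−1399.3) + 151 = 49/661.7 × 374.7 + 151 ≈ 178.75 → 179.
Tehran: 1581.4 lies in 1399.3–2061.0, so I_lo=151, I_hi=200, C_lo=1399.3, C_hi=2061.0.
(200−151)/(2061.0−1399.3) × (1581.4−1399.3) + 151 = 49/661.7 × 182.1 + 151 ≈ 164.48 → 164.
AQIs: Delhi=75, Dhaka=109, Bangkok=93, Denver=179, Tehran=164. Denver (179) − Bangkok (93) = 86.

86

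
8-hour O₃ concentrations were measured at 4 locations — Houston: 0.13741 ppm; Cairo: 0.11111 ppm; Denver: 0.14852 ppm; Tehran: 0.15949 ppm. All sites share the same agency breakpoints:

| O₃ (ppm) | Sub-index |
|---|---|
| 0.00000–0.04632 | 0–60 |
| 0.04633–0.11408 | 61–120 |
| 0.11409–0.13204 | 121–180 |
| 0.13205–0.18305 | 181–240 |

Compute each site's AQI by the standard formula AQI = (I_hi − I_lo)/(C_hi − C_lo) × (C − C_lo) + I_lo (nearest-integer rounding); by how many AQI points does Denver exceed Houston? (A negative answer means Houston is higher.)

13

Houston: row 0.13205–0.18305 (AQI 181–240). (240−181)·(0.13741−0.13205)/(0.18305−0.13205) + 181 = 59·0.00536/0.05100 + 181 ≈ 187.20 → 187.
Cairo: 0.11111 lies in 0.04633–0.11408, so I_lo=61, I_hi=120, C_lo=0.04633, C_hi=0.11408.
(120−61)/(0.11408−0.04633) × (0.11111−0.04633) + 61 = 59/0.06775 × 0.06478 + 61 ≈ 117.41 → 117.
Denver: row 0.13205–0.18305 (AQI 181–240). (240−181)·(0.14852−0.13205)/(0.18305−0.13205) + 181 = 59·0.01647/0.05100 + 181 ≈ 200.05 → 200.
Tehran: 0.15949 ∈ [0.13205, 0.18305] ↔ index [181, 240].
181 + (0.15949−0.13205)·(240−181)/(0.18305−0.13205) = 181 + 0.02744·59/0.05100 ≈ 212.74, so AQI = 213.
AQIs: Houston=187, Cairo=117, Denver=200, Tehran=213. Denver (200) − Houston (187) = 13.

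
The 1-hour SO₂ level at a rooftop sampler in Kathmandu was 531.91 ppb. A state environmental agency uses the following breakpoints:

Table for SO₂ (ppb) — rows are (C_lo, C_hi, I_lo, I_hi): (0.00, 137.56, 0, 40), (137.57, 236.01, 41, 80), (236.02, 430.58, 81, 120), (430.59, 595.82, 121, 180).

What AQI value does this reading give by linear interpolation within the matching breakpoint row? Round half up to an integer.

157

SO₂ 531.91: bracket 430.59–595.82 → index 121–180; slope 59/165.23, offset 101.32.
AQI = 121 + 59/165.23·101.32 ≈ 157.18 ⇒ 157.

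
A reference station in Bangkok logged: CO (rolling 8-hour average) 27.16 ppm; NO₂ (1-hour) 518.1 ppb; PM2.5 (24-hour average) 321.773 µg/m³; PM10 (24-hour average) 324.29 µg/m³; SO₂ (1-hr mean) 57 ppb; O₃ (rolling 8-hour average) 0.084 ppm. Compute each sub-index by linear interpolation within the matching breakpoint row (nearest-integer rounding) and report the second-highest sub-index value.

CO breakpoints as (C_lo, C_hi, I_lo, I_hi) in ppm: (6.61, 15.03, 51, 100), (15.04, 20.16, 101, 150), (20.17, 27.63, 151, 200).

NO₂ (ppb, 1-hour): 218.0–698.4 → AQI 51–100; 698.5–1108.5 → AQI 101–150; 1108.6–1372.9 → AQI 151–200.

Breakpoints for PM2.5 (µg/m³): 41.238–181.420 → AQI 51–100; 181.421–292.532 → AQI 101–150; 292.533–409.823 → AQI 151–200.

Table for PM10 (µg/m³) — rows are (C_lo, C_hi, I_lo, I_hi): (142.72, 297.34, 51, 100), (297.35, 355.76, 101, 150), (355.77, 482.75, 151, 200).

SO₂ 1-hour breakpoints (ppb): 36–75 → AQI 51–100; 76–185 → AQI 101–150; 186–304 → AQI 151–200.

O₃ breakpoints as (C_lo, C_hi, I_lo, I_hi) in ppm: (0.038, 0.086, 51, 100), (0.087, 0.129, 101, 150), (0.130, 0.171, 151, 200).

CO 27.16: bracket 20.17–27.63 → index 151–200; slope 49/7.46, offset 6.99.
AQI = 151 + 49/7.46·6.99 ≈ 196.91 ⇒ 197.
NO₂: row 218.0–698.4 (AQI 51–100). (100−51)·(518.1−218.0)/(698.4−218.0) + 51 = 49·300.1/480.4 + 51 ≈ 81.61 → 82.
PM2.5: 321.773 lies in 292.533–409.823, so I_lo=151, I_hi=200, C_lo=292.533, C_hi=409.823.
(200−151)/(409.823−292.533) × (321.773−292.533) + 151 = 49/117.290 × 29.240 + 151 ≈ 163.22 → 163.
PM10: row 297.35–355.76 (AQI 101–150). (150−101)·(324.29−297.35)/(355.76−297.35) + 101 = 49·26.94/58.41 + 101 ≈ 123.60 → 124.
SO₂: row 36–75 (AQI 51–100). (100−51)·(57−36)/(75−36) + 51 = 49·21/39 + 51 ≈ 77.38 → 77.
O₃: 0.084 ∈ [0.038, 0.086] ↔ index [51, 100].
51 + (0.084−0.038)·(100−51)/(0.086−0.038) = 51 + 0.046·49/0.048 ≈ 97.96, so AQI = 98.
Sub-indices: CO→197, NO₂→82, PM2.5→163, PM10→124, SO₂→77, O₃→98. Ranked high→low: 197, 163, 124, 98, 82, 77. Second-highest sub-index = 163.

163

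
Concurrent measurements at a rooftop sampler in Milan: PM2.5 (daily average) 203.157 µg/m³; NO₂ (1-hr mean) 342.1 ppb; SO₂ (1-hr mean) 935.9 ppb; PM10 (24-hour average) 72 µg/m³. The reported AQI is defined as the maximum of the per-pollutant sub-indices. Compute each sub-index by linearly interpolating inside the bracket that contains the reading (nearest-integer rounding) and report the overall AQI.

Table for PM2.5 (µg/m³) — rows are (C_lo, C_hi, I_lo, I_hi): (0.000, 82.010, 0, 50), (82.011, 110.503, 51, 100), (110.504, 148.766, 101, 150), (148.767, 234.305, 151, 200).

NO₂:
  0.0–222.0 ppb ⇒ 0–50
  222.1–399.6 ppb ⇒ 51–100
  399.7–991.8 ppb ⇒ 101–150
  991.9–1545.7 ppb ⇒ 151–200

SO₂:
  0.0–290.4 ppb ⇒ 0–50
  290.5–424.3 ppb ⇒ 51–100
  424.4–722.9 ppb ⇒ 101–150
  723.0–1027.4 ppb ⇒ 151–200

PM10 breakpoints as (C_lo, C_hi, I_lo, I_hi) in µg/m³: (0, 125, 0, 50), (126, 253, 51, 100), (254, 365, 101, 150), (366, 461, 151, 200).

185

PM2.5: 203.157 lies in 148.767–234.305, so I_lo=151, I_hi=200, C_lo=148.767, C_hi=234.305.
(200−151)/(234.305−148.767) × (203.157−148.767) + 151 = 49/85.538 × 54.390 + 151 ≈ 182.16 → 182.
NO₂: 342.1 ∈ [222.1, 399.6] ↔ index [51, 100].
51 + (342.1−222.1)·(100−51)/(399.6−222.1) = 51 + 120.0·49/177.5 ≈ 84.13, so AQI = 84.
SO₂: 935.9 lies in 723.0–1027.4, so I_lo=151, I_hi=200, C_lo=723.0, C_hi=1027.4.
(200−151)/(1027.4−723.0) × (935.9−723.0) + 151 = 49/304.4 × 212.9 + 151 ≈ 185.27 → 185.
PM10: 72 lies in 0–125, so I_lo=0, I_hi=50, C_lo=0, C_hi=125.
(50−0)/(125−0) × (72−0) + 0 = 50/125 × 72 + 0 ≈ 28.80 → 29.
Sub-indices: PM2.5→182, NO₂→84, SO₂→185, PM10→29. Overall AQI = max = 185; dominant pollutant is SO₂.
AQI 185: Unhealthy.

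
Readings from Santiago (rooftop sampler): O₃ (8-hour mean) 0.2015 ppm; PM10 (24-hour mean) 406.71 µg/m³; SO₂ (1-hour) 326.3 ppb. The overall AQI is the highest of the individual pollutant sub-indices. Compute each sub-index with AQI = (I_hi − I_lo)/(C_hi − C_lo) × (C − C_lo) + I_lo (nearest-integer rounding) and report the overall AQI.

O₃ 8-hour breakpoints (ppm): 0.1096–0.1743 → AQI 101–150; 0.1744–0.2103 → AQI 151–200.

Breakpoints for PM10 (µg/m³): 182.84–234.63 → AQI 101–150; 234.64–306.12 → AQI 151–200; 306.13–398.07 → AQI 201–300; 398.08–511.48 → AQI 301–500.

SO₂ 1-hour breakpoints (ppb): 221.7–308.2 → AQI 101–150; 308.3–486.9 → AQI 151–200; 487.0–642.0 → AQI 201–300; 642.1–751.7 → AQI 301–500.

O₃ 0.2015: bracket 0.1744–0.2103 → index 151–200; slope 49/0.0359, offset 0.0271.
AQI = 151 + 49/0.0359·0.0271 ≈ 187.99 ⇒ 188.
PM10: 406.71 lies in 398.08–511.48, so I_lo=301, I_hi=500, C_lo=398.08, C_hi=511.48.
(500−301)/(511.48−398.08) × (406.71−398.08) + 301 = 199/113.40 × 8.63 + 301 ≈ 316.14 → 316.
SO₂: 326.3 ∈ [308.3, 486.9] ↔ index [151, 200].
151 + (326.3−308.3)·(200−151)/(486.9−308.3) = 151 + 18.0·49/178.6 ≈ 155.94, so AQI = 156.
Sub-indices: O₃→188, PM10→316, SO₂→156. Overall AQI = max = 316; dominant pollutant is PM10.
AQI 316: Hazardous.

316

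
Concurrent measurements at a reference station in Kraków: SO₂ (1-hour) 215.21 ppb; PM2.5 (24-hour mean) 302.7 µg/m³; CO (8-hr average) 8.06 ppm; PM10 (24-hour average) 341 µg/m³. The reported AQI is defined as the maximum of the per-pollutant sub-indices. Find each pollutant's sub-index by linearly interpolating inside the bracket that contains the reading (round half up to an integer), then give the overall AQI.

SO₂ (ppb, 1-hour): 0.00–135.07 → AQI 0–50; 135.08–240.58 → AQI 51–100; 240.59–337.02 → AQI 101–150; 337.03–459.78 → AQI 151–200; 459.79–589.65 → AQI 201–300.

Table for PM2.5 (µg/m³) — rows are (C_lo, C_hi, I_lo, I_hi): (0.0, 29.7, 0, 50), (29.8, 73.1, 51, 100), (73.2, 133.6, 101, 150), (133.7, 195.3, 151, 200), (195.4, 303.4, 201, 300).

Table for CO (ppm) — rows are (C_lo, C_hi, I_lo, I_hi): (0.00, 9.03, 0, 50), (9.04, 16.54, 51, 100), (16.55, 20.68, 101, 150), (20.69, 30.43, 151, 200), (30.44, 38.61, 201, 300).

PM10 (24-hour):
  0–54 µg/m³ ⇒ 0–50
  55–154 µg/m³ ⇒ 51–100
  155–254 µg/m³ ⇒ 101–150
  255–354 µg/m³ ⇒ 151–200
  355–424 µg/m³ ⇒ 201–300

299

SO₂: 215.21 ∈ [135.08, 240.58] ↔ index [51, 100].
51 + (215.21−135.08)·(100−51)/(240.58−135.08) = 51 + 80.13·49/105.50 ≈ 88.22, so AQI = 88.
PM2.5: 302.7 ∈ [195.4, 303.4] ↔ index [201, 300].
201 + (302.7−195.4)·(300−201)/(303.4−195.4) = 201 + 107.3·99/108.0 ≈ 299.36, so AQI = 299.
CO: row 0.00–9.03 (AQI 0–50). (50−0)·(8.06−0.00)/(9.03−0.00) + 0 = 50·8.06/9.03 + 0 ≈ 44.63 → 45.
PM10: 341 ∈ [255, 354] ↔ index [151, 200].
151 + (341−255)·(200−151)/(354−255) = 151 + 86·49/99 ≈ 193.57, so AQI = 194.
Sub-indices: SO₂→88, PM2.5→299, CO→45, PM10→194. Overall AQI = max = 299; dominant pollutant is PM2.5.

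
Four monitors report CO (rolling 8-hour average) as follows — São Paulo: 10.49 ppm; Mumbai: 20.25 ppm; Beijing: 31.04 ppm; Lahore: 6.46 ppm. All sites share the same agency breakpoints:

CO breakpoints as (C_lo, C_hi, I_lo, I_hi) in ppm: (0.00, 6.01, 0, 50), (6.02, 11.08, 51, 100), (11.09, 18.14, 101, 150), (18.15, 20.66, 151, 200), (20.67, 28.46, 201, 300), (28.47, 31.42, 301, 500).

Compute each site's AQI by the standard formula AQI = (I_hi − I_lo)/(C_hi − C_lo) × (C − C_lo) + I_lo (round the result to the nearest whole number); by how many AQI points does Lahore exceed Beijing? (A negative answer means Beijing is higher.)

-419

São Paulo 10.49: bracket 6.02–11.08 → index 51–100; slope 49/5.06, offset 4.47.
AQI = 51 + 49/5.06·4.47 ≈ 94.29 ⇒ 94.
Mumbai: 20.25 lies in 18.15–20.66, so I_lo=151, I_hi=200, C_lo=18.15, C_hi=20.66.
(200−151)/(20.66−18.15) × (20.25−18.15) + 151 = 49/2.51 × 2.10 + 151 ≈ 192.00 → 192.
Beijing: 31.04 ∈ [28.47, 31.42] ↔ index [301, 500].
301 + (31.04−28.47)·(500−301)/(31.42−28.47) = 301 + 2.57·199/2.95 ≈ 474.37, so AQI = 474.
Lahore 6.46: bracket 6.02–11.08 → index 51–100; slope 49/5.06, offset 0.44.
AQI = 51 + 49/5.06·0.44 ≈ 55.26 ⇒ 55.
AQIs: São Paulo=94, Mumbai=192, Beijing=474, Lahore=55. Lahore (55) − Beijing (474) = -419.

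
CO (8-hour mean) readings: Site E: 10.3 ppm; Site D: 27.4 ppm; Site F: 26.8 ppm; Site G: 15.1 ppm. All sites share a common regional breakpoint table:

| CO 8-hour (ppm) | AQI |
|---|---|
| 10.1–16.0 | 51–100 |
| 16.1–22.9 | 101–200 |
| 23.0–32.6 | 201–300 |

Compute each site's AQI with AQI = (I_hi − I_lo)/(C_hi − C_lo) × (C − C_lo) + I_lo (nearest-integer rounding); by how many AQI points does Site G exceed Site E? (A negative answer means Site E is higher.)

Site E: 10.3 lies in 10.1–16.0, so I_lo=51, I_hi=100, C_lo=10.1, C_hi=16.0.
(100−51)/(16.0−10.1) × (10.3−10.1) + 51 = 49/5.9 × 0.2 + 51 ≈ 52.66 → 53.
Site D: 27.4 lies in 23.0–32.6, so I_lo=201, I_hi=300, C_lo=23.0, C_hi=32.6.
(300−201)/(32.6−23.0) × (27.4−23.0) + 201 = 99/9.6 × 4.4 + 201 ≈ 246.38 → 246.
Site F: 26.8 lies in 23.0–32.6, so I_lo=201, I_hi=300, C_lo=23.0, C_hi=32.6.
(300−201)/(32.6−23.0) × (26.8−23.0) + 201 = 99/9.6 × 3.8 + 201 ≈ 240.19 → 240.
Site G: 15.1 lies in 10.1–16.0, so I_lo=51, I_hi=100, C_lo=10.1, C_hi=16.0.
(100−51)/(16.0−10.1) × (15.1−10.1) + 51 = 49/5.9 × 5.0 + 51 ≈ 92.53 → 93.
AQIs: Site E=53, Site D=246, Site F=240, Site G=93. Site G (93) − Site E (53) = 40.

40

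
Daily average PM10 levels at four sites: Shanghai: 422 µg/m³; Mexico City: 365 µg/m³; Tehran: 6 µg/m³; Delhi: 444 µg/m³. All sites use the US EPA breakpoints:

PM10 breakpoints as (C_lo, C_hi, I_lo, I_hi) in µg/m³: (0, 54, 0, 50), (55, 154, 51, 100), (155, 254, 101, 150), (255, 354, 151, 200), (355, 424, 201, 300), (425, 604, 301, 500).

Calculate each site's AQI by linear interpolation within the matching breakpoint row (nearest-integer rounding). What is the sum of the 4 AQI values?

840

Shanghai 422: bracket 355–424 → index 201–300; slope 99/69, offset 67.
AQI = 201 + 99/69·67 ≈ 297.13 ⇒ 297.
Mexico City: 365 lies in 355–424, so I_lo=201, I_hi=300, C_lo=355, C_hi=424.
(300−201)/(424−355) × (365−355) + 201 = 99/69 × 10 + 201 ≈ 215.35 → 215.
Tehran 6: bracket 0–54 → index 0–50; slope 50/54, offset 6.
AQI = 0 + 50/54·6 ≈ 5.56 ⇒ 6.
Delhi: row 425–604 (AQI 301–500). (500−301)·(444−425)/(604−425) + 301 = 199·19/179 + 301 ≈ 322.12 → 322.
AQIs: Shanghai=297, Mexico City=215, Tehran=6, Delhi=322. Sum = 297 + 215 + 6 + 322 = 840.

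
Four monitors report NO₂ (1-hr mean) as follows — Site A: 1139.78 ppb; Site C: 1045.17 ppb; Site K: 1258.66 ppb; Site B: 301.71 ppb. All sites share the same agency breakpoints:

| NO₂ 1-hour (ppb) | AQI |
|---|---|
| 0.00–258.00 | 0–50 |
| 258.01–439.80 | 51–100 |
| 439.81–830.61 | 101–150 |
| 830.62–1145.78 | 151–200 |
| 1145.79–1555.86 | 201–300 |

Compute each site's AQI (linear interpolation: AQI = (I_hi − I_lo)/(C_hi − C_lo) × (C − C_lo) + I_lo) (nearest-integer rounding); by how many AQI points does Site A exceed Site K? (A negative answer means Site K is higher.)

Site A 1139.78: bracket 830.62–1145.78 → index 151–200; slope 49/315.16, offset 309.16.
AQI = 151 + 49/315.16·309.16 ≈ 199.07 ⇒ 199.
Site C 1045.17: bracket 830.62–1145.78 → index 151–200; slope 49/315.16, offset 214.55.
AQI = 151 + 49/315.16·214.55 ≈ 184.36 ⇒ 184.
Site K: 1258.66 ∈ [1145.79, 1555.86] ↔ index [201, 300].
201 + (1258.66−1145.79)·(300−201)/(1555.86−1145.79) = 201 + 112.87·99/410.07 ≈ 228.25, so AQI = 228.
Site B 301.71: bracket 258.01–439.80 → index 51–100; slope 49/181.79, offset 43.70.
AQI = 51 + 49/181.79·43.70 ≈ 62.78 ⇒ 63.
AQIs: Site A=199, Site C=184, Site K=228, Site B=63. Site A (199) − Site K (228) = -29.

-29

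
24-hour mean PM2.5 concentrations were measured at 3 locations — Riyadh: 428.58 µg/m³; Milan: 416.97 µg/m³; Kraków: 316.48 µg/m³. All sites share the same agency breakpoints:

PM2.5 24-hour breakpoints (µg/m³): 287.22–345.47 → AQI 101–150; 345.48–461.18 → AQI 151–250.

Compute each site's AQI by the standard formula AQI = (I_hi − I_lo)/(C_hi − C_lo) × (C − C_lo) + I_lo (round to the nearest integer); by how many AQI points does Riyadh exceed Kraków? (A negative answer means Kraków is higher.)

Riyadh: 428.58 lies in 345.48–461.18, so I_lo=151, I_hi=250, C_lo=345.48, C_hi=461.18.
(250−151)/(461.18−345.48) × (428.58−345.48) + 151 = 99/115.70 × 83.10 + 151 ≈ 222.11 → 222.
Milan: 416.97 lies in 345.48–461.18, so I_lo=151, I_hi=250, C_lo=345.48, C_hi=461.18.
(250−151)/(461.18−345.48) × (416.97−345.48) + 151 = 99/115.70 × 71.49 + 151 ≈ 212.17 → 212.
Kraków: row 287.22–345.47 (AQI 101–150). (150−101)·(316.48−287.22)/(345.47−287.22) + 101 = 49·29.26/58.25 + 101 ≈ 125.61 → 126.
AQIs: Riyadh=222, Milan=212, Kraków=126. Riyadh (222) − Kraków (126) = 96.

96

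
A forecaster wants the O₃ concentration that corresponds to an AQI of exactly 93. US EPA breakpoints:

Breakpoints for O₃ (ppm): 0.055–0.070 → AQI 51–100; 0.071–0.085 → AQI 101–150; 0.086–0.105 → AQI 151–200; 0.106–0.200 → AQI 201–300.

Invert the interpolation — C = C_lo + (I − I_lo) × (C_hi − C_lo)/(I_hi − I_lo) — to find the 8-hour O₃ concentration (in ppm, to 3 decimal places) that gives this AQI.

0.068

AQI 93 lies in the 51–100 band, which corresponds to 0.055–0.070 ppm.
C = 0.055 + (93−51)×(0.070−0.055)/(100−51) = 0.055 + 42×0.015/49 ≈ 0.06786 ppm → 0.068 ppm to 3 dp.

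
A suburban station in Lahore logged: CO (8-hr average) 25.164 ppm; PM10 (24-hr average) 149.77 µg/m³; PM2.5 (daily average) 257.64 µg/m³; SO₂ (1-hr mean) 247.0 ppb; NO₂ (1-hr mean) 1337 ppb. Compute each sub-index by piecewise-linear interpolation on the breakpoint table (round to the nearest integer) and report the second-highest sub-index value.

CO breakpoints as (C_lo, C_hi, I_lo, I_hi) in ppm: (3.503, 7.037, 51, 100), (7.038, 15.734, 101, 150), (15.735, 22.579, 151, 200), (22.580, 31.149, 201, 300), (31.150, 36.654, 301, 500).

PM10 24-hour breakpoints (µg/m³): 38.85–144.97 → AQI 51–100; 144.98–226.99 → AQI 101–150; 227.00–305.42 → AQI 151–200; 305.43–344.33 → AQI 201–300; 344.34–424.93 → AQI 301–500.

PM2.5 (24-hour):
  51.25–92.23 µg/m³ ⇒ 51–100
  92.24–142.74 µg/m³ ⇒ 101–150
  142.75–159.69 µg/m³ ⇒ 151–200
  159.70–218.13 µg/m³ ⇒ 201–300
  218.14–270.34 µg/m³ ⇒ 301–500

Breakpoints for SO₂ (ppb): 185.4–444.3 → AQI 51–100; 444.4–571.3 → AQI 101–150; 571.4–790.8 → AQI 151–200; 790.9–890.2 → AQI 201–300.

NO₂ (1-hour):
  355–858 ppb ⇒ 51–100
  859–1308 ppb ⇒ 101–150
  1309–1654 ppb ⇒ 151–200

CO: 25.164 lies in 22.580–31.149, so I_lo=201, I_hi=300, C_lo=22.580, C_hi=31.149.
(300−201)/(31.149−22.580) × (25.164−22.580) + 201 = 99/8.569 × 2.584 + 201 ≈ 230.85 → 231.
PM10: 149.77 ∈ [144.98, 226.99] ↔ index [101, 150].
101 + (149.77−144.98)·(150−101)/(226.99−144.98) = 101 + 4.79·49/82.01 ≈ 103.86, so AQI = 104.
PM2.5: 257.64 lies in 218.14–270.34, so I_lo=301, I_hi=500, C_lo=218.14, C_hi=270.34.
(500−301)/(270.34−218.14) × (257.64−218.14) + 301 = 199/52.20 × 39.50 + 301 ≈ 451.58 → 452.
SO₂ 247.0: bracket 185.4–444.3 → index 51–100; slope 49/258.9, offset 61.6.
AQI = 51 + 49/258.9·61.6 ≈ 62.66 ⇒ 63.
NO₂: 1337 ∈ [1309, 1654] ↔ index [151, 200].
151 + (1337−1309)·(200−151)/(1654−1309) = 151 + 28·49/345 ≈ 154.98, so AQI = 155.
Sub-indices: CO→231, PM10→104, PM2.5→452, SO₂→63, NO₂→155. Ranked high→low: 452, 231, 155, 104, 63. Second-highest sub-index = 231.

231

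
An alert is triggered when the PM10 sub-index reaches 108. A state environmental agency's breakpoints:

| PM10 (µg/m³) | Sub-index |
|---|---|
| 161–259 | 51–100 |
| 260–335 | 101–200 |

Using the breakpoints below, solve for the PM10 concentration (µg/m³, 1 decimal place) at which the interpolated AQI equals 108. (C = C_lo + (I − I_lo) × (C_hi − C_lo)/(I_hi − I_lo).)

265.3

AQI 108 lies in the 101–200 band, which corresponds to 260–335 µg/m³.
C = 260 + (108−101)×(335−260)/(200−101) = 260 + 7×75/99 ≈ 265.303 µg/m³ → 265.3 µg/m³ to 1 dp.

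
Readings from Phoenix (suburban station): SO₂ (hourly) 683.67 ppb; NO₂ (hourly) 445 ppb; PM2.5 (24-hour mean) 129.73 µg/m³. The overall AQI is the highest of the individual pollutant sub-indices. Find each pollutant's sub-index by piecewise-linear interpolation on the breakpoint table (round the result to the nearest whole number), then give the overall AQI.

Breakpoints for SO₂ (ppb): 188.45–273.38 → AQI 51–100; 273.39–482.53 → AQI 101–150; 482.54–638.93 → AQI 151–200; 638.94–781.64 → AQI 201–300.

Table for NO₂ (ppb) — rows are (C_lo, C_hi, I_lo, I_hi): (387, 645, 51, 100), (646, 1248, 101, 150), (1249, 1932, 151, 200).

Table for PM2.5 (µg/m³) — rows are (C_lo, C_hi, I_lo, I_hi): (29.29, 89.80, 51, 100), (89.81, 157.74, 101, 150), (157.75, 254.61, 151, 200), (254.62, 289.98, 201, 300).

SO₂ 683.67: bracket 638.94–781.64 → index 201–300; slope 99/142.70, offset 44.73.
AQI = 201 + 99/142.70·44.73 ≈ 232.03 ⇒ 232.
NO₂: row 387–645 (AQI 51–100). (100−51)·(445−387)/(645−387) + 51 = 49·58/258 + 51 ≈ 62.02 → 62.
PM2.5 129.73: bracket 89.81–157.74 → index 101–150; slope 49/67.93, offset 39.92.
AQI = 101 + 49/67.93·39.92 ≈ 129.80 ⇒ 130.
Sub-indices: SO₂→232, NO₂→62, PM2.5→130. Overall AQI = max = 232; dominant pollutant is SO₂.

232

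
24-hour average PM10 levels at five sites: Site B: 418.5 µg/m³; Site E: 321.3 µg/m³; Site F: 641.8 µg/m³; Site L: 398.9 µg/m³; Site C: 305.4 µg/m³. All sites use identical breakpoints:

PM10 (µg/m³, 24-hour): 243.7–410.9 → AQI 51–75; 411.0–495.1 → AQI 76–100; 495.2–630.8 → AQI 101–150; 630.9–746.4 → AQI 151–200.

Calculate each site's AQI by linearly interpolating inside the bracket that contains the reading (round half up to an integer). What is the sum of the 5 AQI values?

429

Site B: 418.5 lies in 411.0–495.1, so I_lo=76, I_hi=100, C_lo=411.0, C_hi=495.1.
(100−76)/(495.1−411.0) × (418.5−411.0) + 76 = 24/84.1 × 7.5 + 76 ≈ 78.14 → 78.
Site E: 321.3 lies in 243.7–410.9, so I_lo=51, I_hi=75, C_lo=243.7, C_hi=410.9.
(75−51)/(410.9−243.7) × (321.3−243.7) + 51 = 24/167.2 × 77.6 + 51 ≈ 62.14 → 62.
Site F: 641.8 lies in 630.9–746.4, so I_lo=151, I_hi=200, C_lo=630.9, C_hi=746.4.
(200−151)/(746.4−630.9) × (641.8−630.9) + 151 = 49/115.5 × 10.9 + 151 ≈ 155.62 → 156.
Site L: row 243.7–410.9 (AQI 51–75). (75−51)·(398.9−243.7)/(410.9−243.7) + 51 = 24·155.2/167.2 + 51 ≈ 73.28 → 73.
Site C: 305.4 lies in 243.7–410.9, so I_lo=51, I_hi=75, C_lo=243.7, C_hi=410.9.
(75−51)/(410.9−243.7) × (305.4−243.7) + 51 = 24/167.2 × 61.7 + 51 ≈ 59.86 → 60.
AQIs: Site B=78, Site E=62, Site F=156, Site L=73, Site C=60. Sum = 78 + 62 + 156 + 73 + 60 = 429.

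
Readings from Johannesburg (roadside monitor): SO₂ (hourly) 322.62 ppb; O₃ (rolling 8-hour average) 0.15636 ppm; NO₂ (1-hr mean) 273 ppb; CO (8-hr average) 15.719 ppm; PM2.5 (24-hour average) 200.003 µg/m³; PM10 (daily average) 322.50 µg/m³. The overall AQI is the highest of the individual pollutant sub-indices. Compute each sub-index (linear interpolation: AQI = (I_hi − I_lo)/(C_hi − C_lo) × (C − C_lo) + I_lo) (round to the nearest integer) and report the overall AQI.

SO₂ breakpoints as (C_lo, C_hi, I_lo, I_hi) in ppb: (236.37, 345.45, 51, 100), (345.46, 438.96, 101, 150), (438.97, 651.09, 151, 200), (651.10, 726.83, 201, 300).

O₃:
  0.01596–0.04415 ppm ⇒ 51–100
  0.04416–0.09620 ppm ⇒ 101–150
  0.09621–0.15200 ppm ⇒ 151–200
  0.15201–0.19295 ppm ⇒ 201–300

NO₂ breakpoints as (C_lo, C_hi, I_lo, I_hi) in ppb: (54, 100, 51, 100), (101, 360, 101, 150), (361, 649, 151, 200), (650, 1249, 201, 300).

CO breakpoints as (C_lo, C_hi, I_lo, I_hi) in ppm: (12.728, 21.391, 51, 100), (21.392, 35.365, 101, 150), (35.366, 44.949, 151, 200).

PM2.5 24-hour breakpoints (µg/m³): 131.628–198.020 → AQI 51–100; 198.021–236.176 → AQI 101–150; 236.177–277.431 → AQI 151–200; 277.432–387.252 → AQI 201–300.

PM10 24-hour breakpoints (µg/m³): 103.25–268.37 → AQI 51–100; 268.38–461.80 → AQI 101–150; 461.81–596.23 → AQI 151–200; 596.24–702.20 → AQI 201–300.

212

SO₂: 322.62 lies in 236.37–345.45, so I_lo=51, I_hi=100, C_lo=236.37, C_hi=345.45.
(100−51)/(345.45−236.37) × (322.62−236.37) + 51 = 49/109.08 × 86.25 + 51 ≈ 89.74 → 90.
O₃: row 0.15201–0.19295 (AQI 201–300). (300−201)·(0.15636−0.15201)/(0.19295−0.15201) + 201 = 99·0.00435/0.04094 + 201 ≈ 211.52 → 212.
NO₂: row 101–360 (AQI 101–150). (150−101)·(273−101)/(360−101) + 101 = 49·172/259 + 101 ≈ 133.54 → 134.
CO 15.719: bracket 12.728–21.391 → index 51–100; slope 49/8.663, offset 2.991.
AQI = 51 + 49/8.663·2.991 ≈ 67.92 ⇒ 68.
PM2.5: 200.003 ∈ [198.021, 236.176] ↔ index [101, 150].
101 + (200.003−198.021)·(150−101)/(236.176−198.021) = 101 + 1.982·49/38.155 ≈ 103.55, so AQI = 104.
PM10 322.50: bracket 268.38–461.80 → index 101–150; slope 49/193.42, offset 54.12.
AQI = 101 + 49/193.42·54.12 ≈ 114.71 ⇒ 115.
Sub-indices: SO₂→90, O₃→212, NO₂→134, CO→68, PM2.5→104, PM10→115. Overall AQI = max = 212; dominant pollutant is O₃.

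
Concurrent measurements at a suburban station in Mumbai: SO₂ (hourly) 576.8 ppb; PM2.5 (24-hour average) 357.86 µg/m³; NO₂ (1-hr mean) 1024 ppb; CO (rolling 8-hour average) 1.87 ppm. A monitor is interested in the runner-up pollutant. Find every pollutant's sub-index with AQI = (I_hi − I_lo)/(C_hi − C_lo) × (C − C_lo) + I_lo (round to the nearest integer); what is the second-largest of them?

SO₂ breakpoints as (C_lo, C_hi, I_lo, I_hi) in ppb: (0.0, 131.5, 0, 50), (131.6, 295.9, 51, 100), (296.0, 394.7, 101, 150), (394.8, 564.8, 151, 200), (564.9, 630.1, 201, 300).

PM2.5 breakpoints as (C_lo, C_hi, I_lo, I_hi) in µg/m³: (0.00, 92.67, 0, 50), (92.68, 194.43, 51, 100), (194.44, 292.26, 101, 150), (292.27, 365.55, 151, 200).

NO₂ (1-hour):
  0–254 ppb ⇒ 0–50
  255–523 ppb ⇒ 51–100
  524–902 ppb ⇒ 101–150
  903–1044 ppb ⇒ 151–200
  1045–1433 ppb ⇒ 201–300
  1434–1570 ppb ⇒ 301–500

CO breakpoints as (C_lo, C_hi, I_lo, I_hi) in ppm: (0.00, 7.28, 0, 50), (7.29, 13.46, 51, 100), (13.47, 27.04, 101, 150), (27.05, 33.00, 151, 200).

195

SO₂: 576.8 ∈ [564.9, 630.1] ↔ index [201, 300].
201 + (576.8−564.9)·(300−201)/(630.1−564.9) = 201 + 11.9·99/65.2 ≈ 219.07, so AQI = 219.
PM2.5: 357.86 lies in 292.27–365.55, so I_lo=151, I_hi=200, C_lo=292.27, C_hi=365.55.
(200−151)/(365.55−292.27) × (357.86−292.27) + 151 = 49/73.28 × 65.59 + 151 ≈ 194.86 → 195.
NO₂: 1024 ∈ [903, 1044] ↔ index [151, 200].
151 + (1024−903)·(200−151)/(1044−903) = 151 + 121·49/141 ≈ 193.05, so AQI = 193.
CO: 1.87 lies in 0.00–7.28, so I_lo=0, I_hi=50, C_lo=0.00, C_hi=7.28.
(50−0)/(7.28−0.00) × (1.87−0.00) + 0 = 50/7.28 × 1.87 + 0 ≈ 12.84 → 13.
Sub-indices: SO₂→219, PM2.5→195, NO₂→193, CO→13. Ranked high→low: 219, 195, 193, 13. Second-highest sub-index = 195.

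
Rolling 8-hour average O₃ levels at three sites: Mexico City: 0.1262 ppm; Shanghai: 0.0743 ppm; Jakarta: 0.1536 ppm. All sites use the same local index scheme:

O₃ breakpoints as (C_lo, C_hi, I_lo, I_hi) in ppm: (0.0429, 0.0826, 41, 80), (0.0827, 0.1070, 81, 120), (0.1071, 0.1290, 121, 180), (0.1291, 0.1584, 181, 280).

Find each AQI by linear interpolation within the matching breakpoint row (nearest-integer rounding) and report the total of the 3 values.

Mexico City 0.1262: bracket 0.1071–0.1290 → index 121–180; slope 59/0.0219, offset 0.0191.
AQI = 121 + 59/0.0219·0.0191 ≈ 172.46 ⇒ 172.
Shanghai: 0.0743 lies in 0.0429–0.0826, so I_lo=41, I_hi=80, C_lo=0.0429, C_hi=0.0826.
(80−41)/(0.0826−0.0429) × (0.0743−0.0429) + 41 = 39/0.0397 × 0.0314 + 41 ≈ 71.85 → 72.
Jakarta: row 0.1291–0.1584 (AQI 181–280). (280−181)·(0.1536−0.1291)/(0.1584−0.1291) + 181 = 99·0.0245/0.0293 + 181 ≈ 263.78 → 264.
AQIs: Mexico City=172, Shanghai=72, Jakarta=264. Sum = 172 + 72 + 264 = 508.

508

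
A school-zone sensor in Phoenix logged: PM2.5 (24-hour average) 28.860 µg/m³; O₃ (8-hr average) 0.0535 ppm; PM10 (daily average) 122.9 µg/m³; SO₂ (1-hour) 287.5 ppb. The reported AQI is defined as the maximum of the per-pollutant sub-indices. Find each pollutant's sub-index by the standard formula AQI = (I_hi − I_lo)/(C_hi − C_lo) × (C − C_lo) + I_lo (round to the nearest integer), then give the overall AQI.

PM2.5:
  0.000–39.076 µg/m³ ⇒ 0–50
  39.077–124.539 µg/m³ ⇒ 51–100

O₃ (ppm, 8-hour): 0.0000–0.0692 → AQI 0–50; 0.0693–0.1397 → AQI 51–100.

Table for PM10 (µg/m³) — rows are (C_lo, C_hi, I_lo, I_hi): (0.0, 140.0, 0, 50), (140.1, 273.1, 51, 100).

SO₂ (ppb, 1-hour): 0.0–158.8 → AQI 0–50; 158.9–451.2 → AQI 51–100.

73

PM2.5: 28.860 ∈ [0.000, 39.076] ↔ index [0, 50].
0 + (28.860−0.000)·(50−0)/(39.076−0.000) = 0 + 28.860·50/39.076 ≈ 36.93, so AQI = 37.
O₃: row 0.0000–0.0692 (AQI 0–50). (50−0)·(0.0535−0.0000)/(0.0692−0.0000) + 0 = 50·0.0535/0.0692 + 0 ≈ 38.66 → 39.
PM10: 122.9 ∈ [0.0, 140.0] ↔ index [0, 50].
0 + (122.9−0.0)·(50−0)/(140.0−0.0) = 0 + 122.9·50/140.0 ≈ 43.89, so AQI = 44.
SO₂: 287.5 ∈ [158.9, 451.2] ↔ index [51, 100].
51 + (287.5−158.9)·(100−51)/(451.2−158.9) = 51 + 128.6·49/292.3 ≈ 72.56, so AQI = 73.
Sub-indices: PM2.5→37, O₃→39, PM10→44, SO₂→73. Overall AQI = max = 73; dominant pollutant is SO₂.
AQI 73: Moderate.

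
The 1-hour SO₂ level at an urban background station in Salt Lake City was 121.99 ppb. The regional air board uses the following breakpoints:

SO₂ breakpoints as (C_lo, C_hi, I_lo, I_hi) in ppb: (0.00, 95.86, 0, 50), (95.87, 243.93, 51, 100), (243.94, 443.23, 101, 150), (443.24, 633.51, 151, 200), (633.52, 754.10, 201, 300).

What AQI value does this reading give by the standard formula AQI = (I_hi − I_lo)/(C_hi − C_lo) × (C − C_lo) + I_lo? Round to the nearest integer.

SO₂ 121.99: bracket 95.87–243.93 → index 51–100; slope 49/148.06, offset 26.12.
AQI = 51 + 49/148.06·26.12 ≈ 59.64 ⇒ 60.

60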